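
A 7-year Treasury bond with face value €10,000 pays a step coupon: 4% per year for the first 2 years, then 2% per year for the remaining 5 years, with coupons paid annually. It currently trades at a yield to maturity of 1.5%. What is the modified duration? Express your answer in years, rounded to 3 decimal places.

Periodic yield y = 0.015. First find Macaulay duration:
  t   CF        PV=CF/(1+0.015)^t    t·PV
  1       400.00       394.0887       394.0887
  2       400.00       388.2647       776.5294
  3       200.00       191.2634       573.7902
  4       200.00       188.4368       753.7474
  5       200.00       185.6521       928.2603
  6       200.00       182.9084     1,097.4506
  7    10,200.00     9,190.4733    64,333.3129
  Σ                 10,721.0874    68,857.1795
P = 10,721.0874; Macaulay duration = 68,857.1795 / 10,721.0874 = 6.42259 years.
Modified duration = D_Mac / (1 + y) = 6.42259 / 1.015 = 6.32768 years.

6.328 years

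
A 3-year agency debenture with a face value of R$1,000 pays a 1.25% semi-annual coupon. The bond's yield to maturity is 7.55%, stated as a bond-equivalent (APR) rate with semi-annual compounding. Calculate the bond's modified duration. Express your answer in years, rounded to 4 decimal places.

2.8411 years

Periodic yield y = 0.03775. First find Macaulay duration:
  t   CF        PV=CF/(1+0.03775)^t    t·PV
  1         6.25         6.0226         6.0226
  2         6.25         5.8036        11.6071
  3         6.25         5.5924        16.7773
  4         6.25         5.3890        21.5560
  5         6.25         5.1930        25.9649
  6     1,006.25       805.6556     4,833.9337
  Σ                    833.6563     4,915.8617
P = 833.6563; Macaulay duration = 4,915.8617 / 833.6563 = 5.89675 half-year periods = 2.94837 years.
Modified duration = D_Mac / (1 + y) = 2.94837 / 1.03775 = 2.84112 years.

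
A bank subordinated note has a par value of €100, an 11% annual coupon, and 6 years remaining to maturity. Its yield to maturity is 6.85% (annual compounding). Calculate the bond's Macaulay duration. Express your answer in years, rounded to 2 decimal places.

4.82 years

Periodic yield y = 0.0685. Discount each cash flow and weight by its year:
  t   CF        PV=CF/(1+0.0685)^t    t·PV
  1        11.00        10.2948        10.2948
  2        11.00         9.6348        19.2696
  3        11.00         9.0171        27.0514
  4        11.00         8.4391        33.7563
  5        11.00         7.8981        39.4903
  6       111.00        74.5892       447.5351
  Σ                    119.8731       577.3975
Price P = Σ PV = 119.8731.
Macaulay duration = Σ(t·PV) / P = 577.3975 / 119.8731 = 4.81674 years.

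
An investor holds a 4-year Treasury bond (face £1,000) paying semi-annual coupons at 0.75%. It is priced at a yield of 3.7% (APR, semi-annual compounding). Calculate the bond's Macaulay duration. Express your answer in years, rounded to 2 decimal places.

3.94 years

Periodic yield y = 0.0185. Discount each cash flow and weight by its period:
  t   CF        PV=CF/(1+0.0185)^t    t·PV
  1         3.75         3.6819         3.6819
  2         3.75         3.6150         7.2300
  3         3.75         3.5493        10.6480
  4         3.75         3.4849        13.9395
  5         3.75         3.4216        17.1079
  6         3.75         3.3594        20.1566
  7         3.75         3.2984        23.0888
  8     1,003.75       866.8367     6,934.6936
  Σ                    891.2472     7,030.5463
Price P = Σ PV = 891.2472.
Macaulay duration = Σ(t·PV) / P = 7,030.5463 / 891.2472 = 7.88844 half-year periods.
In years: 7.88844 / 2 = 3.94422 years.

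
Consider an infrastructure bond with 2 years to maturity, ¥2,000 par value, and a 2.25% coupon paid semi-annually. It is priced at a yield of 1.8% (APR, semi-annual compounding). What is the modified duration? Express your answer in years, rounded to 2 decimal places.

1.95 years

Periodic yield y = 0.009. First find Macaulay duration:
  t   CF        PV=CF/(1+0.009)^t    t·PV
  1        22.50        22.2993        22.2993
  2        22.50        22.1004        44.2008
  3        22.50        21.9033        65.7098
  4     2,022.50     1,951.2992     7,805.1968
  Σ                  2,017.6022     7,937.4067
P = 2,017.6022; Macaulay duration = 7,937.4067 / 2,017.6022 = 3.93408 half-year periods = 1.96704 years.
Modified duration = D_Mac / (1 + y) = 1.96704 / 1.009 = 1.94949 years.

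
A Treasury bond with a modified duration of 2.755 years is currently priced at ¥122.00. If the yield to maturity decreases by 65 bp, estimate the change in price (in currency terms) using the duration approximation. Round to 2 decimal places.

+¥2.18

Duration approximation: ΔP/P ≈ -D_mod · Δy = -2.755 × (-0.0065) = +0.0179075.
ΔP ≈ 122.00 × (+0.0179075) = +2.184715.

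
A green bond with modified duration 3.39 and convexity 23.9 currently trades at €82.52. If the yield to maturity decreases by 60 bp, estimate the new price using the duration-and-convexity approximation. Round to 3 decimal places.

€84.234

Duration effect: -D_mod·Δy = -3.39 × (-0.006) = +0.020340
Convexity effect: ½·C·(Δy)² = 0.5 × 23.9 × (-0.006)² = +0.0004302
ΔP/P ≈ +0.020340 + 0.0004302 = +0.0207702
New price ≈ 82.52 × (1 + 0.0207702) = 84.233956904.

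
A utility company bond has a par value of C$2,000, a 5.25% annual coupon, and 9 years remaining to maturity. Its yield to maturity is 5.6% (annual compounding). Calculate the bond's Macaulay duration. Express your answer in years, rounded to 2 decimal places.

7.38 years

Periodic yield y = 0.056. Discount each cash flow and weight by its year:
  t   CF        PV=CF/(1+0.056)^t    t·PV
  1       105.00        99.4318        99.4318
  2       105.00        94.1589       188.3178
  3       105.00        89.1656       267.4969
  4       105.00        84.4372       337.7486
  5       105.00        79.9594       399.7972
  6       105.00        75.7192       454.3150
  7       105.00        71.7038       501.9263
  8       105.00        67.9013       543.2102
  9     2,105.00     1,289.0710    11,601.6389
  Σ                  1,951.5482    14,393.8828
Price P = Σ PV = 1,951.5482.
Macaulay duration = Σ(t·PV) / P = 14,393.8828 / 1,951.5482 = 7.37562 years.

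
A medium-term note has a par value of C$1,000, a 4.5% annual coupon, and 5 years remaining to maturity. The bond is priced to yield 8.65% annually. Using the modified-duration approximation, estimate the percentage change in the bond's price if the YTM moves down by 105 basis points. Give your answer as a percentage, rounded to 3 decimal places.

Periodic yield y = 0.0865. Modified duration first:
  t   CF        PV=CF/(1+0.0865)^t    t·PV
  1        45.00        41.4174        41.4174
  2        45.00        38.1200        76.2400
  3        45.00        35.0851       105.2554
  4        45.00        32.2919       129.1676
  5     1,045.00       690.1884     3,450.9419
  Σ                    837.1028     3,803.0223
P = 837.1028; D_Mac = 4.54308 yrs; D_mod = 4.54308/(1+0.0865) = 4.18139 yrs.
ΔP/P ≈ -D_mod · Δy = -4.18139 × (-0.0105) = +0.043905 = +4.3905%.

+4.390%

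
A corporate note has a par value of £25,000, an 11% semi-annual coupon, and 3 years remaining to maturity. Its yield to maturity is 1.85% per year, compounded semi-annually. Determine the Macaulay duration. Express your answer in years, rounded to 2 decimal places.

Periodic yield y = 0.00925. Discount each cash flow and weight by its period:
  t   CF        PV=CF/(1+0.00925)^t    t·PV
  1     1,375.00     1,362.3978     1,362.3978
  2     1,375.00     1,349.9111     2,699.8223
  3     1,375.00     1,337.5389     4,012.6167
  4     1,375.00     1,325.2801     5,301.1203
  5     1,375.00     1,313.1336     6,565.6679
  6    26,375.00    24,957.4333   149,744.6000
  Σ                 31,645.6949   169,686.2250
Price P = Σ PV = 31,645.6949.
Macaulay duration = Σ(t·PV) / P = 169,686.2250 / 31,645.6949 = 5.36206 half-year periods.
In years: 5.36206 / 2 = 2.68103 years.

2.68 years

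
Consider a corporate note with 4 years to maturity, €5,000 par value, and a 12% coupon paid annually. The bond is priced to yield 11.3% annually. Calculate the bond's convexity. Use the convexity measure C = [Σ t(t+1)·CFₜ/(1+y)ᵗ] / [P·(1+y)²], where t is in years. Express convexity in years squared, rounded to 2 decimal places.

12.99

With y = 0.113:
  t   CF        PV=CF/(1+0.113)^t    t·PV        t(t+1)·PV
  1       600.00       539.0836       539.0836       1,078.1671
  2       600.00       484.3518       968.7036       2,906.1108
  3       600.00       435.1768     1,305.5305       5,222.1219
  4     5,600.00     3,649.2815    14,597.1261      72,985.6307
  Σ                  5,107.8937    17,410.4438      82,192.0305
P = 5,107.8937.
Convexity = Σ t(t+1)·PV / [P·(1+y)²] = 82,192.0305 / (5,107.8937 × 1.238769) = 12.98965.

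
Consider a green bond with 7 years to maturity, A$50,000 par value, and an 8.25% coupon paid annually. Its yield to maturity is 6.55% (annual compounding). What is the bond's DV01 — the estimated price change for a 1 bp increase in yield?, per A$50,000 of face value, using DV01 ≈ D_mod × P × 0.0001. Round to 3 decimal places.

A$29.011

Periodic yield y = 0.0655.
  t   CF        PV=CF/(1+0.0655)^t    t·PV
  1     4,125.00     3,871.4219     3,871.4219
  2     4,125.00     3,633.4321     7,266.8641
  3     4,125.00     3,410.0723    10,230.2170
  4     4,125.00     3,200.4433    12,801.7732
  5     4,125.00     3,003.7009    15,018.5044
  6     4,125.00     2,819.0529    16,914.3175
  7    54,125.00    34,715.5245   243,008.6714
  Σ                 54,653.6478   309,111.7695
P = 54,653.6478; D_Mac = 5.65583 yrs; D_mod = 5.30815 yrs.
DV01 ≈ 5.30815 × 54,653.6478 × 0.0001 = 29.010959.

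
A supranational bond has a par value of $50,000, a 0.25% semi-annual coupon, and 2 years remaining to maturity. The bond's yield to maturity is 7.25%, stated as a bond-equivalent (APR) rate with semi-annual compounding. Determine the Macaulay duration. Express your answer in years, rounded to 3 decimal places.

1.996 years

Periodic yield y = 0.03625. Discount each cash flow and weight by its period:
  t   CF        PV=CF/(1+0.03625)^t    t·PV
  1        62.50        60.3136        60.3136
  2        62.50        58.2037       116.4075
  3        62.50        56.1677       168.5030
  4    50,062.50    43,416.4549   173,665.8197
  Σ                 43,591.1400   174,011.0438
Price P = Σ PV = 43,591.1400.
Macaulay duration = Σ(t·PV) / P = 174,011.0438 / 43,591.1400 = 3.99189 half-year periods.
In years: 3.99189 / 2 = 1.99595 years.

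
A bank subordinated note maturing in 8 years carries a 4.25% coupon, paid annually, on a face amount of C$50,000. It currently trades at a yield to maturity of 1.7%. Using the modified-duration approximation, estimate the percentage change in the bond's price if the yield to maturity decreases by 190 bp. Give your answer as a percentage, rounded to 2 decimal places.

Periodic yield y = 0.017. Modified duration first:
  t   CF        PV=CF/(1+0.017)^t    t·PV
  1     2,125.00     2,089.4789     2,089.4789
  2     2,125.00     2,054.5515     4,109.1030
  3     2,125.00     2,020.2079     6,060.6238
  4     2,125.00     1,986.4385     7,945.7540
  5     2,125.00     1,953.2335     9,766.1676
  6     2,125.00     1,920.5836    11,523.5016
  7     2,125.00     1,888.4795    13,219.3562
  8    52,125.00    45,548.9578   364,391.6626
  Σ                 59,461.9312   419,105.6476
P = 59,461.9312; D_Mac = 7.04830 yrs; D_mod = 7.04830/(1+0.017) = 6.93048 yrs.
ΔP/P ≈ -D_mod · Δy = -6.93048 × (-0.019) = +0.131679 = +13.1679%.

+13.17%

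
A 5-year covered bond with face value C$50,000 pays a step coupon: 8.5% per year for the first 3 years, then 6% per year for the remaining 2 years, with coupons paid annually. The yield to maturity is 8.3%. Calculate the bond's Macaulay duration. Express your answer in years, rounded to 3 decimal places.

4.272 years

Periodic yield y = 0.083. Discount each cash flow and weight by its year:
  t   CF        PV=CF/(1+0.083)^t    t·PV
  1     4,250.00     3,924.2844     3,924.2844
  2     4,250.00     3,623.5313     7,247.0626
  3     4,250.00     3,345.8276    10,037.4828
  4     3,000.00     2,180.7578     8,723.0311
  5    53,000.00    35,574.0726   177,870.3628
  Σ                 48,648.4736   207,802.2236
Price P = Σ PV = 48,648.4736.
Macaulay duration = Σ(t·PV) / P = 207,802.2236 / 48,648.4736 = 4.27151 years.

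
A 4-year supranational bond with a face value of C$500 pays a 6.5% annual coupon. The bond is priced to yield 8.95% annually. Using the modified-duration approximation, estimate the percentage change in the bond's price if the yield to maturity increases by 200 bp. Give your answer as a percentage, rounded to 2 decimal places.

-6.67%

Periodic yield y = 0.0895. Modified duration first:
  t   CF        PV=CF/(1+0.0895)^t    t·PV
  1        32.50        29.8302        29.8302
  2        32.50        27.3797        54.7594
  3        32.50        25.1305        75.3916
  4       532.50       377.9294     1,511.7176
  Σ                    460.2698     1,671.6988
P = 460.2698; D_Mac = 3.63200 yrs; D_mod = 3.63200/(1+0.0895) = 3.33364 yrs.
ΔP/P ≈ -D_mod · Δy = -3.33364 × (+0.02) = -0.066673 = -6.6673%.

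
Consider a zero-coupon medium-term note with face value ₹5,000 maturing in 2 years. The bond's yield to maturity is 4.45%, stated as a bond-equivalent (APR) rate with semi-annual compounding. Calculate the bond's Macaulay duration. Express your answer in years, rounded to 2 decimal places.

2.00 years

A zero-coupon bond has a single cash flow at maturity, so its Macaulay duration equals its maturity: 2 years.
(Equivalently: 4 semi-annual periods ÷ 2 = 2 years.)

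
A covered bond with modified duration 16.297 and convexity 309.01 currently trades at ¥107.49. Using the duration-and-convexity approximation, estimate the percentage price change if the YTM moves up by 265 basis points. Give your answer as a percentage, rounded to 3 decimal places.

Duration effect: -D_mod·Δy = -16.297 × (+0.0265) = -0.4318705
Convexity effect: ½·C·(Δy)² = 0.5 × 309.01 × (0.0265)² = +0.10850113625
ΔP/P ≈ -0.4318705 + 0.10850113625 = -0.32336936375
= -32.336936375%.

-32.337%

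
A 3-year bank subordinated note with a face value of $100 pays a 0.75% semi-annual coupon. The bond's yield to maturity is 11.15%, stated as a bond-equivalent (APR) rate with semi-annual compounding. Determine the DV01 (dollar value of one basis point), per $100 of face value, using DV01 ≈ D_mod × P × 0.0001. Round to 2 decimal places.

Periodic yield y = 0.05575.
  t   CF        PV=CF/(1+0.05575)^t    t·PV
  1        0.375         0.3552         0.3552
  2        0.375         0.3364         0.6729
  3        0.375         0.3187         0.9560
  4        0.375         0.3018         1.2074
  5        0.375         0.2859         1.4295
  6      100.375        72.4868       434.9209
  Σ                     74.0849       439.5419
P = 74.0849; D_Mac = 5.93295 half-year periods = 2.96648 yrs; D_mod = 2.80983 yrs.
DV01 ≈ 2.80983 × 74.0849 × 0.0001 = 0.020817.

$0.02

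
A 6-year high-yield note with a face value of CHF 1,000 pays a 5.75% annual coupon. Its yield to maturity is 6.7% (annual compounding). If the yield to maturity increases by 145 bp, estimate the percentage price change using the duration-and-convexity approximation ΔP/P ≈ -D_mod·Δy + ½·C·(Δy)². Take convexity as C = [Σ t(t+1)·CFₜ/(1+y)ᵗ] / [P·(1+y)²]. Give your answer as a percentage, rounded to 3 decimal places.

With y = 0.067:
  t   CF        PV=CF/(1+0.067)^t    t·PV        t(t+1)·PV
  1        57.50        53.8894        53.8894         107.7788
  2        57.50        50.5055       101.0111         303.0332
  3        57.50        47.3342       142.0025         568.0098
  4        57.50        44.3619       177.4476         887.2381
  5        57.50        41.5763       207.8815       1,247.2887
  6     1,057.50       716.6281     4,299.7689      30,098.3820
  Σ                    954.2954     4,982.0009      33,211.7307
P = 954.2954; D_Mac = 5.22061 yrs; D_mod = 4.89279 yrs; C = 30.56890.
Duration effect: -4.89279 × (+0.0145) = -0.070945
Convexity effect: 0.5 × 30.56890 × (0.0145)² = +0.0032136
ΔP/P ≈ -0.070945 + 0.0032136 = -0.067732 = -6.7732%.

-6.773%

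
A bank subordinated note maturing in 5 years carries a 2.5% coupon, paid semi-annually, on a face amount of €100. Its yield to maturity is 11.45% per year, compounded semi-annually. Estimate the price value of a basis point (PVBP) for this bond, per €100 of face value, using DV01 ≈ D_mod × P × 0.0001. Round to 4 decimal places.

€0.0293

Periodic yield y = 0.05725.
  t   CF        PV=CF/(1+0.05725)^t    t·PV
  1         1.25         1.1823         1.1823
  2         1.25         1.1183         2.2366
  3         1.25         1.0577         3.1732
  4         1.25         1.0005         4.0018
  5         1.25         0.9463         4.7314
  6         1.25         0.8950         5.3703
  7         1.25         0.8466         5.9260
  8         1.25         0.8007         6.4059
  9         1.25         0.7574         6.8164
  10      101.25        58.0254       580.2539
  Σ                     66.6302       620.0978
P = 66.6302; D_Mac = 9.30656 half-year periods = 4.65328 yrs; D_mod = 4.40130 yrs.
DV01 ≈ 4.40130 × 66.6302 × 0.0001 = 0.029326.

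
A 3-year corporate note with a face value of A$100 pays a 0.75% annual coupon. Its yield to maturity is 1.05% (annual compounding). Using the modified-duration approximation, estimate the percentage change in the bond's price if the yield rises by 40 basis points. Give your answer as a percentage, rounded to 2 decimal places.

Periodic yield y = 0.0105. Modified duration first:
  t   CF        PV=CF/(1+0.0105)^t    t·PV
  1         0.75         0.7422         0.7422
  2         0.75         0.7345         1.4690
  3       100.75        97.6419       292.9256
  Σ                     99.1186       295.1368
P = 99.1186; D_Mac = 2.97761 yrs; D_mod = 2.97761/(1+0.0105) = 2.94667 yrs.
ΔP/P ≈ -D_mod · Δy = -2.94667 × (+0.004) = -0.011787 = -1.1787%.

-1.18%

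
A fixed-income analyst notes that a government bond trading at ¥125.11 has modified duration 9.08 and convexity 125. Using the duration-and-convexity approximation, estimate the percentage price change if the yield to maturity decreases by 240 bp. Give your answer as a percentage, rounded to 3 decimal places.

+25.392%

Duration effect: -D_mod·Δy = -9.08 × (-0.024) = +0.217920
Convexity effect: ½·C·(Δy)² = 0.5 × 125 × (-0.024)² = +0.0360000
ΔP/P ≈ +0.217920 + 0.0360000 = +0.253920
= +25.3920%.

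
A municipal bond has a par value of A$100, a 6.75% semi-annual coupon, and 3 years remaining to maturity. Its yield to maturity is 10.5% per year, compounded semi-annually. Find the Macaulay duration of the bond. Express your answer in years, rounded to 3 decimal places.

Periodic yield y = 0.0525. Discount each cash flow and weight by its period:
  t   CF        PV=CF/(1+0.0525)^t    t·PV
  1        3.375         3.2067         3.2067
  2        3.375         3.0467         6.0934
  3        3.375         2.8947         8.6842
  4        3.375         2.7503        11.0013
  5        3.375         2.6131        13.0657
  6      103.375        76.0471       456.2829
  Σ                     90.5587       498.3341
Price P = Σ PV = 90.5587.
Macaulay duration = Σ(t·PV) / P = 498.3341 / 90.5587 = 5.50289 half-year periods.
In years: 5.50289 / 2 = 2.75144 years.

2.751 years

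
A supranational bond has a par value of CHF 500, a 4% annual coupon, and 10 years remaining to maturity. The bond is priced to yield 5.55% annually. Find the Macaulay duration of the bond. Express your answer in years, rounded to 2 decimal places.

Periodic yield y = 0.0555. Discount each cash flow and weight by its year:
  t   CF        PV=CF/(1+0.0555)^t    t·PV
  1        20.00        18.9484        18.9484
  2        20.00        17.9520        35.9041
  3        20.00        17.0081        51.0242
  4        20.00        16.1138        64.4551
  5        20.00        15.2665        76.3324
  6        20.00        14.4637        86.7824
  7        20.00        13.7032        95.9225
  8        20.00        12.9827       103.8614
  9        20.00        12.3000       110.7002
  10      520.00       302.9849     3,029.8489
  Σ                    441.7232     3,673.7795
Price P = Σ PV = 441.7232.
Macaulay duration = Σ(t·PV) / P = 3,673.7795 / 441.7232 = 8.31693 years.

8.32 years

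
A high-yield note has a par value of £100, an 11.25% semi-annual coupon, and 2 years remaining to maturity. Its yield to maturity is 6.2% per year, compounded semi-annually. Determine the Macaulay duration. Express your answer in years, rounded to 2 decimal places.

Periodic yield y = 0.031. Discount each cash flow and weight by its period:
  t   CF        PV=CF/(1+0.031)^t    t·PV
  1        5.625         5.4559         5.4559
  2        5.625         5.2918        10.5836
  3        5.625         5.1327        15.3981
  4      105.625        93.4829       373.9315
  Σ                    109.3633       405.3691
Price P = Σ PV = 109.3633.
Macaulay duration = Σ(t·PV) / P = 405.3691 / 109.3633 = 3.70663 half-year periods.
In years: 3.70663 / 2 = 1.85331 years.

1.85 years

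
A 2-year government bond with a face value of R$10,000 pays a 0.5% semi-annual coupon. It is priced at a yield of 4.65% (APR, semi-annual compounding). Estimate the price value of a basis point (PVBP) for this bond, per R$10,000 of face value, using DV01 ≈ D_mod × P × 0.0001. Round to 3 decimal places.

R$1.794

Periodic yield y = 0.02325.
  t   CF        PV=CF/(1+0.02325)^t    t·PV
  1        25.00        24.4320        24.4320
  2        25.00        23.8768        47.7536
  3        25.00        23.3343        70.0029
  4    10,025.00     9,144.4453    36,577.7813
  Σ                  9,216.0884    36,719.9698
P = 9,216.0884; D_Mac = 3.98433 half-year periods = 1.99217 yrs; D_mod = 1.94690 yrs.
DV01 ≈ 1.94690 × 9,216.0884 × 0.0001 = 1.794281.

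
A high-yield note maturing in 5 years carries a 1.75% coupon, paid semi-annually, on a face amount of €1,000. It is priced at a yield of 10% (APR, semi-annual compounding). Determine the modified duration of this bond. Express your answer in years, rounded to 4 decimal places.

4.5305 years

Periodic yield y = 0.05. First find Macaulay duration:
  t   CF        PV=CF/(1+0.05)^t    t·PV
  1         8.75         8.3333         8.3333
  2         8.75         7.9365        15.8730
  3         8.75         7.5586        22.6757
  4         8.75         7.1986        28.7946
  5         8.75         6.8559        34.2793
  6         8.75         6.5294        39.1763
  7         8.75         6.2185        43.5292
  8         8.75         5.9223        47.3788
  9         8.75         5.6403        50.7630
  10    1,008.75       619.2850     6,192.8499
  Σ                    681.4784     6,483.6531
P = 681.4784; Macaulay duration = 6,483.6531 / 681.4784 = 9.51410 half-year periods = 4.75705 years.
Modified duration = D_Mac / (1 + y) = 4.75705 / 1.05 = 4.53052 years.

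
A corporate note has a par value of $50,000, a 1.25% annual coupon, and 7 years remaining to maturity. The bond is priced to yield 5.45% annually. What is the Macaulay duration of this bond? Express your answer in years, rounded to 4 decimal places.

Periodic yield y = 0.0545. Discount each cash flow and weight by its year:
  t   CF        PV=CF/(1+0.0545)^t    t·PV
  1       625.00       592.6980       592.6980
  2       625.00       562.0654     1,124.1308
  3       625.00       533.0160     1,599.0481
  4       625.00       505.4680     2,021.8721
  5       625.00       479.3438     2,396.7189
  6       625.00       454.5697     2,727.4184
  7    50,625.00    34,917.1628   244,420.1395
  Σ                 38,044.3237   254,882.0257
Price P = Σ PV = 38,044.3237.
Macaulay duration = Σ(t·PV) / P = 254,882.0257 / 38,044.3237 = 6.69961 years.

6.6996 years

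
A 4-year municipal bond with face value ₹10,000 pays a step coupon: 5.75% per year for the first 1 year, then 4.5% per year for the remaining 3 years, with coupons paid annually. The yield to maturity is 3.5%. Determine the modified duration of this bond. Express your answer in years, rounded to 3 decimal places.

3.596 years

Periodic yield y = 0.035. First find Macaulay duration:
  t   CF        PV=CF/(1+0.035)^t    t·PV
  1       575.00       555.5556       555.5556
  2       450.00       420.0798       840.1596
  3       450.00       405.8742     1,217.6227
  4    10,450.00     9,106.5713    36,426.2851
  Σ                 10,488.0809    39,039.6230
P = 10,488.0809; Macaulay duration = 39,039.6230 / 10,488.0809 = 3.72228 years.
Modified duration = D_Mac / (1 + y) = 3.72228 / 1.035 = 3.59641 years.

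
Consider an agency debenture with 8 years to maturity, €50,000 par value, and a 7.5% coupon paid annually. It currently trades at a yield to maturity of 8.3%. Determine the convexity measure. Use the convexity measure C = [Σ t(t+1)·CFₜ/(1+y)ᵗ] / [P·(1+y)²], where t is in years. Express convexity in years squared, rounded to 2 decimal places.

43.84

With y = 0.083:
  t   CF        PV=CF/(1+0.083)^t    t·PV        t(t+1)·PV
  1     3,750.00     3,462.6039     3,462.6039       6,925.2078
  2     3,750.00     3,197.2335     6,394.4670      19,183.4010
  3     3,750.00     2,952.2008     8,856.6025      35,426.4099
  4     3,750.00     2,725.9472    10,903.7888      54,518.9442
  5     3,750.00     2,517.0334    12,585.1672      75,511.0031
  6     3,750.00     2,324.1306    13,944.7836      97,613.4850
  7     3,750.00     2,146.0116    15,022.0814     120,176.6513
  8    53,750.00    28,402.1238   227,216.9901   2,044,952.9111
  Σ                 47,727.2848   298,386.4845   2,454,308.0134
P = 47,727.2848.
Convexity = Σ t(t+1)·PV / [P·(1+y)²] = 2,454,308.0134 / (47,727.2848 × 1.172889) = 43.84352.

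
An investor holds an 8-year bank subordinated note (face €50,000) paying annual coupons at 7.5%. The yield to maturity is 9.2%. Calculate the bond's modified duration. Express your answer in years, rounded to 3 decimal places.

Periodic yield y = 0.092. First find Macaulay duration:
  t   CF        PV=CF/(1+0.092)^t    t·PV
  1     3,750.00     3,434.0659     3,434.0659
  2     3,750.00     3,144.7490     6,289.4980
  3     3,750.00     2,879.8068     8,639.4204
  4     3,750.00     2,637.1857    10,548.7429
  5     3,750.00     2,415.0052    12,075.0262
  6     3,750.00     2,211.5433    13,269.2595
  7     3,750.00     2,025.2228    14,176.5593
  8    53,750.00    26,582.5942   212,660.7536
  Σ                 45,330.1729   281,093.3259
P = 45,330.1729; Macaulay duration = 281,093.3259 / 45,330.1729 = 6.20102 years.
Modified duration = D_Mac / (1 + y) = 6.20102 / 1.092 = 5.67859 years.

5.679 years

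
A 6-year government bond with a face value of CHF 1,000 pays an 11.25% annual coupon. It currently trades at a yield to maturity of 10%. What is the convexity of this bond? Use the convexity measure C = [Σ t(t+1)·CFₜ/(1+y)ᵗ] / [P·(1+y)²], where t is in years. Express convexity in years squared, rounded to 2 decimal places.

24.91

With y = 0.1:
  t   CF        PV=CF/(1+0.1)^t    t·PV        t(t+1)·PV
  1       112.50       102.2727       102.2727         204.5455
  2       112.50        92.9752       185.9504         557.8512
  3       112.50        84.5229       253.5687       1,014.2750
  4       112.50        76.8390       307.3561       1,536.7803
  5       112.50        69.8536       349.2682       2,095.6095
  6     1,112.50       627.9772     3,767.8635      26,375.0444
  Σ                  1,054.4408     4,966.2797      31,784.1058
P = 1,054.4408.
Convexity = Σ t(t+1)·PV / [P·(1+y)²] = 31,784.1058 / (1,054.4408 × 1.210000) = 24.91165.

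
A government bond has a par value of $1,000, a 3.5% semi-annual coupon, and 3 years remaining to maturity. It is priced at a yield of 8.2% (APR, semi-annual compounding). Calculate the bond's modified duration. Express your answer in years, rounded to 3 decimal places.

2.751 years

Periodic yield y = 0.041. First find Macaulay duration:
  t   CF        PV=CF/(1+0.041)^t    t·PV
  1        17.50        16.8108        16.8108
  2        17.50        16.1487        32.2973
  3        17.50        15.5126        46.5379
  4        17.50        14.9017        59.6067
  5        17.50        14.3148        71.5739
  6     1,017.50       799.5213     4,797.1278
  Σ                    877.2098     5,023.9544
P = 877.2098; Macaulay duration = 5,023.9544 / 877.2098 = 5.72720 half-year periods = 2.86360 years.
Modified duration = D_Mac / (1 + y) = 2.86360 / 1.041 = 2.75082 years.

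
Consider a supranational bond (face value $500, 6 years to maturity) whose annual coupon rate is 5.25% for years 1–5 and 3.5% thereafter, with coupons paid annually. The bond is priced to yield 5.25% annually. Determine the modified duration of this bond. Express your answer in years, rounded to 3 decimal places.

Periodic yield y = 0.0525. First find Macaulay duration:
  t   CF        PV=CF/(1+0.0525)^t    t·PV
  1        26.25        24.9406        24.9406
  2        26.25        23.6965        47.3931
  3        26.25        22.5145        67.5436
  4        26.25        21.3915        85.5659
  5        26.25        20.3244       101.6222
  6       517.50       380.6955     2,284.1729
  Σ                    493.5631     2,611.2384
P = 493.5631; Macaulay duration = 2,611.2384 / 493.5631 = 5.29059 years.
Modified duration = D_Mac / (1 + y) = 5.29059 / 1.0525 = 5.02669 years.

5.027 years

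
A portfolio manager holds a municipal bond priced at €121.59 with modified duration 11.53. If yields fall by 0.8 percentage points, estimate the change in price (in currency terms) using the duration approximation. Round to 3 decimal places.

+€11.215

Duration approximation: ΔP/P ≈ -D_mod · Δy = -11.53 × (-0.008) = +0.092240.
ΔP ≈ 121.59 × (+0.092240) = +11.2154616.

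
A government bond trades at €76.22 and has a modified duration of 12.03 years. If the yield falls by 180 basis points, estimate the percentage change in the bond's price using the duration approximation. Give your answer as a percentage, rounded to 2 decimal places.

+21.65%

Duration approximation: ΔP/P ≈ -D_mod · Δy = -12.03 × (-0.018) = +0.216540.
As a percentage: +21.6540%.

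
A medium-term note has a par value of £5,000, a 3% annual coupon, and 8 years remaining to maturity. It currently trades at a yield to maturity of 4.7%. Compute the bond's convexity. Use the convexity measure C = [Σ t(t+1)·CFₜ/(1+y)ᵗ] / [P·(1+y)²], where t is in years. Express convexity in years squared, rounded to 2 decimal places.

56.74

With y = 0.047:
  t   CF        PV=CF/(1+0.047)^t    t·PV        t(t+1)·PV
  1       150.00       143.2665       143.2665         286.5330
  2       150.00       136.8352       273.6704         821.0113
  3       150.00       130.6927       392.0780       1,568.3120
  4       150.00       124.8259       499.3034       2,496.5170
  5       150.00       119.2224       596.1120       3,576.6719
  6       150.00       113.8705       683.2229       4,782.5604
  7       150.00       108.7588       761.3117       6,090.4939
  8     5,150.00     3,566.4306    28,531.4447     256,783.0021
  Σ                  4,443.9025    31,880.4096     276,405.1016
P = 4,443.9025.
Convexity = Σ t(t+1)·PV / [P·(1+y)²] = 276,405.1016 / (4,443.9025 × 1.096209) = 56.73985.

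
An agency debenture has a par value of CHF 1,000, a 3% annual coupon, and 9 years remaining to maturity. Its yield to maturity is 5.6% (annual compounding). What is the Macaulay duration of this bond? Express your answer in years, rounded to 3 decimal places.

Periodic yield y = 0.056. Discount each cash flow and weight by its year:
  t   CF        PV=CF/(1+0.056)^t    t·PV
  1        30.00        28.4091        28.4091
  2        30.00        26.9025        53.8051
  3        30.00        25.4759        76.4277
  4        30.00        24.1249        96.4996
  5        30.00        22.8456       114.2278
  6        30.00        21.6340       129.8043
  7        30.00        20.4868       143.4075
  8        30.00        19.4004       155.2029
  9     1,030.00       630.7568     5,676.8115
  Σ                    820.0360     6,474.5954
Price P = Σ PV = 820.0360.
Macaulay duration = Σ(t·PV) / P = 6,474.5954 / 820.0360 = 7.89550 years.

7.896 years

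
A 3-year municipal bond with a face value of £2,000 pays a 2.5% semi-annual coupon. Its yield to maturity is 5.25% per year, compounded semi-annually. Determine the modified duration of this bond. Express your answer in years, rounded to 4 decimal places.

Periodic yield y = 0.02625. First find Macaulay duration:
  t   CF        PV=CF/(1+0.02625)^t    t·PV
  1        25.00        24.3605        24.3605
  2        25.00        23.7374        47.4749
  3        25.00        23.1303        69.3908
  4        25.00        22.5386        90.1545
  5        25.00        21.9621       109.8106
  6     2,025.00     1,733.4288    10,400.5728
  Σ                  1,849.1578    10,741.7640
P = 1,849.1578; Macaulay duration = 10,741.7640 / 1,849.1578 = 5.80900 half-year periods = 2.90450 years.
Modified duration = D_Mac / (1 + y) = 2.90450 / 1.02625 = 2.83021 years.

2.8302 years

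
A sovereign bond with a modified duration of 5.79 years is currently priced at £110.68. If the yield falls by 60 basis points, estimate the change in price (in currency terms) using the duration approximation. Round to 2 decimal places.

+£3.85

Duration approximation: ΔP/P ≈ -D_mod · Δy = -5.79 × (-0.006) = +0.034740.
ΔP ≈ 110.68 × (+0.034740) = +3.8450232.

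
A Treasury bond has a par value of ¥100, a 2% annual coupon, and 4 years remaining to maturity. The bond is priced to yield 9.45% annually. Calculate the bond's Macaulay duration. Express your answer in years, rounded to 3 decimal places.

3.864 years

Periodic yield y = 0.0945. Discount each cash flow and weight by its year:
  t   CF        PV=CF/(1+0.0945)^t    t·PV
  1         2.00         1.8273         1.8273
  2         2.00         1.6695         3.3391
  3         2.00         1.5254         4.5762
  4       102.00        71.0783       284.3132
  Σ                     76.1006       294.0558
Price P = Σ PV = 76.1006.
Macaulay duration = Σ(t·PV) / P = 294.0558 / 76.1006 = 3.86404 years.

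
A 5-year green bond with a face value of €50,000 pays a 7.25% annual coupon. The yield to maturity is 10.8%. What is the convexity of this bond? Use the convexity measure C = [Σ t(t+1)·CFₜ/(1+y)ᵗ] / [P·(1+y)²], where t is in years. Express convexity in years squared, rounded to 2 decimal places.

With y = 0.108:
  t   CF        PV=CF/(1+0.108)^t    t·PV        t(t+1)·PV
  1     3,625.00     3,271.6606     3,271.6606       6,543.3213
  2     3,625.00     2,952.7623     5,905.5246      17,716.5739
  3     3,625.00     2,664.9479     7,994.8438      31,979.3753
  4     3,625.00     2,405.1877     9,620.7507      48,103.7535
  5    53,625.00    32,112.0849   160,560.4245     963,362.5467
  Σ                 43,406.6435   187,353.2043   1,067,705.5707
P = 43,406.6435.
Convexity = Σ t(t+1)·PV / [P·(1+y)²] = 1,067,705.5707 / (43,406.6435 × 1.227664) = 20.03622.

20.04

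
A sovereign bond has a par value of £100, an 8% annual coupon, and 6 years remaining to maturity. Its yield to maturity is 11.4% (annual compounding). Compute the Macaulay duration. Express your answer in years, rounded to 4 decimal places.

Periodic yield y = 0.114. Discount each cash flow and weight by its year:
  t   CF        PV=CF/(1+0.114)^t    t·PV
  1         8.00         7.1813         7.1813
  2         8.00         6.4464        12.8929
  3         8.00         5.7867        17.3602
  4         8.00         5.1946        20.7783
  5         8.00         4.6630        23.3149
  6       108.00        56.5083       339.0501
  Σ                     85.7804       420.5777
Price P = Σ PV = 85.7804.
Macaulay duration = Σ(t·PV) / P = 420.5777 / 85.7804 = 4.90296 years.

4.9030 years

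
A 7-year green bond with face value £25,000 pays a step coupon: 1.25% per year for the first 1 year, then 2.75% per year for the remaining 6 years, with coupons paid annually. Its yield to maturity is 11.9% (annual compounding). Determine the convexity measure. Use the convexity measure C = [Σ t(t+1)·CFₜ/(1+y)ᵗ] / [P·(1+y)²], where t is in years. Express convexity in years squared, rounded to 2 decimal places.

39.38

With y = 0.119:
  t   CF        PV=CF/(1+0.119)^t    t·PV        t(t+1)·PV
  1       312.50       279.2672       279.2672         558.5344
  2       687.50       549.0508     1,098.1016       3,294.3048
  3       687.50       490.6620     1,471.9861       5,887.9442
  4       687.50       438.4826     1,753.9304       8,769.6518
  5       687.50       391.8522     1,959.2609      11,755.5655
  6       687.50       350.1807     2,101.0841      14,707.5886
  7    25,687.50    11,692.6038    81,848.2265     654,785.8121
  Σ                 14,192.0993    90,511.8567     699,759.4015
P = 14,192.0993.
Convexity = Σ t(t+1)·PV / [P·(1+y)²] = 699,759.4015 / (14,192.0993 × 1.252161) = 39.37694.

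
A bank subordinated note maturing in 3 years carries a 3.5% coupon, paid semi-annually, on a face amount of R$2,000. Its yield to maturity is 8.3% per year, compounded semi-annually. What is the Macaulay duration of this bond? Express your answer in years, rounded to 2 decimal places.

2.86 years

Periodic yield y = 0.0415. Discount each cash flow and weight by its period:
  t   CF        PV=CF/(1+0.0415)^t    t·PV
  1        35.00        33.6054        33.6054
  2        35.00        32.2663        64.5326
  3        35.00        30.9806        92.9419
  4        35.00        29.7462       118.9847
  5        35.00        28.5609       142.8044
  6     2,035.00     1,594.4422     9,566.6529
  Σ                  1,749.6015    10,019.5219
Price P = Σ PV = 1,749.6015.
Macaulay duration = Σ(t·PV) / P = 10,019.5219 / 1,749.6015 = 5.72675 half-year periods.
In years: 5.72675 / 2 = 2.86337 years.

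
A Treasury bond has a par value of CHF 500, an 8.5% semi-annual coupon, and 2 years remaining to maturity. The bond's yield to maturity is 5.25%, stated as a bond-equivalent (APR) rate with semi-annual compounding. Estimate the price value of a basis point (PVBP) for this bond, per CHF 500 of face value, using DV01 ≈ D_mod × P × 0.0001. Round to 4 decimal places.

Periodic yield y = 0.02625.
  t   CF        PV=CF/(1+0.02625)^t    t·PV
  1        21.25        20.7065        20.7065
  2        21.25        20.1768        40.3536
  3        21.25        19.6607        58.9822
  4       521.25       469.9302     1,879.7209
  Σ                    530.4742     1,999.7632
P = 530.4742; D_Mac = 3.76977 half-year periods = 1.88488 yrs; D_mod = 1.83667 yrs.
DV01 ≈ 1.83667 × 530.4742 × 0.0001 = 0.097431.

CHF 0.0974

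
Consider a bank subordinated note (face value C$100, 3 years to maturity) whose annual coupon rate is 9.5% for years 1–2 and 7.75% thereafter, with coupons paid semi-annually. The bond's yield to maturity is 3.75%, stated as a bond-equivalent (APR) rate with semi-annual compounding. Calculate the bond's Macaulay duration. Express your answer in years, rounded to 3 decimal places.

2.706 years

Periodic yield y = 0.01875. Discount each cash flow and weight by its period:
  t   CF        PV=CF/(1+0.01875)^t    t·PV
  1        4.750         4.6626         4.6626
  2        4.750         4.5768         9.1535
  3        4.750         4.4925        13.4776
  4        4.750         4.4098        17.6394
  5        3.875         3.5313        17.6565
  6      103.875        92.9192       557.5150
  Σ                    114.5922       620.1045
Price P = Σ PV = 114.5922.
Macaulay duration = Σ(t·PV) / P = 620.1045 / 114.5922 = 5.41140 half-year periods.
In years: 5.41140 / 2 = 2.70570 years.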